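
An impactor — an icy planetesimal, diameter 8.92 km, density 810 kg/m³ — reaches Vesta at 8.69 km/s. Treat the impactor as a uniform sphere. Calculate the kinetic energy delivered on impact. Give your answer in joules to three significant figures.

d = 8920 m; v = 8690 m/s.
Mass m = (π/6) ρ d³ = (π/6) × 810 × (8920)³ = 3.010 × 10^14 kg
E = ½ m v² = 0.5 × 3.010 × 10^14 × (8690)² = 1.137 × 10^22 J

E ≈ 1.14 × 10^22 J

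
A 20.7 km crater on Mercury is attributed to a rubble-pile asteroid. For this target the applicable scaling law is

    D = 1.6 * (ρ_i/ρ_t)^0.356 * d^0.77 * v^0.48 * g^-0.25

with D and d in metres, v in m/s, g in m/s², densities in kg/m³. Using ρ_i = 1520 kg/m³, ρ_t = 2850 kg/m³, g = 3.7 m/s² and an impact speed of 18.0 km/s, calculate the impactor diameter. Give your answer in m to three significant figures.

Rearranging for d: d = [D / (1.6 · (1520/2850)^0.356 · 18000^0.48 · 3.7^-0.25)]^(1/0.77).
D = 20700 m.
(1520/2850)^0.356 = 0.7995
18000^0.48 = 110.3
3.7^-0.25 = 0.7210
Denominator = 1.6 × 0.7995 × 110.3 × 0.7210 = 101.7
D / 101.7 = 20700 / 101.7 = 203.5
d = 203.5^(1/0.77) = 203.5^1.2987 = 995.7 m

d ≈ 996 m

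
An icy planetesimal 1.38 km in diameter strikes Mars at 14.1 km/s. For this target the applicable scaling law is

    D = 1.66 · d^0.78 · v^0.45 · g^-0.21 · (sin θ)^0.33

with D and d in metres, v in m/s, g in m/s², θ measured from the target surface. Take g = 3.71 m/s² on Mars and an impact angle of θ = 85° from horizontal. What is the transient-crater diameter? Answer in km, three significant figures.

D ≈ 26.1 km

In SI units: d = 1380 m, v = 14100 m/s.
d^0.78 = 1380^0.78 = 281.3
v^0.45 = 14100^0.45 = 73.65
g^-0.21 = 3.71^-0.21 = 0.7593
(sin 85°)^0.33 = 0.9962^0.33 = 0.9987
D = 1.66 × 281.3 × 73.65 × 0.7593 × 0.9987 = 26079 m
   = 26.08 km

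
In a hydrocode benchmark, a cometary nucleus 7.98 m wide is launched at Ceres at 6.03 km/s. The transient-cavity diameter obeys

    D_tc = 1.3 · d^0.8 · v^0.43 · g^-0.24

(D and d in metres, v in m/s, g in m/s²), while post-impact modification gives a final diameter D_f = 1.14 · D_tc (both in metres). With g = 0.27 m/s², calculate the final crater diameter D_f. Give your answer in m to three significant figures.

D_f ≈ 451 m

v = 6030 m/s.
d^0.8 = 7.98^0.8 = 5.267
v^0.43 = 6030^0.43 = 42.22
g^-0.24 = 0.27^-0.24 = 1.369
D_tc = 1.3 × 5.267 × 42.22 × 1.369 = 395.8 m
D_f = 1.14 × 395.8 = 451.2 m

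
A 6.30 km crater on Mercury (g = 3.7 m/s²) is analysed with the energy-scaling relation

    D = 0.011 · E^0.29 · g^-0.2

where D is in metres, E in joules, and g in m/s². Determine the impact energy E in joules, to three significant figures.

Rearranging: E = [D / (0.011 · g^-0.2)]^(1/0.29).
D = 6300 m.
g^-0.2 = 3.7^-0.2 = 0.7698
D / (0.011 × 0.7698) = 6300 / (8.468 × 10^-3) = 7.440 × 10^5
E = (7.440 × 10^5)^3.4483 = 1.766 × 10^20 J

E ≈ 1.77 × 10^20 J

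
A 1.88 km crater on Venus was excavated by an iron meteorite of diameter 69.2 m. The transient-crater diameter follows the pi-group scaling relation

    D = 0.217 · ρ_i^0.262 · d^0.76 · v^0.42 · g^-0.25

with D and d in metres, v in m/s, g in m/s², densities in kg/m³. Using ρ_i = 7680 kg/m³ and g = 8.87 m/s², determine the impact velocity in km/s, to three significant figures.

v ≈ 15.4 km/s

Rearranging for v: v = [D / (0.217 · 7680^0.262 · 69.2^0.76 · 8.87^-0.25)]^(1/0.42).
D = 1880 m.
7680^0.262 = 10.42
69.2^0.76 = 25.03
8.87^-0.25 = 0.5795
Denominator = 0.217 × 10.42 × 25.03 × 0.5795 = 32.80
D / 32.80 = 1880 / 32.80 = 57.32
v = 57.32^(1/0.42) = 57.32^2.381 = 15365 m/s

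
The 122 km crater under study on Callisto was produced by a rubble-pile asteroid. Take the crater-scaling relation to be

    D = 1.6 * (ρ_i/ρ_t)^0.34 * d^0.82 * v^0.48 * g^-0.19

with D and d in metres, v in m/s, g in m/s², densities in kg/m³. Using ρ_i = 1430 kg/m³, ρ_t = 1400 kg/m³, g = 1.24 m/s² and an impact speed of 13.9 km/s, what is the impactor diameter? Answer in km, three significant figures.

Rearranging for d: d = [D / (1.6 · (1430/1400)^0.34 · 13900^0.48 · 1.24^-0.19)]^(1/0.82).
D = 122000 m.
(1430/1400)^0.34 = 1.007
13900^0.48 = 97.42
1.24^-0.19 = 0.9600
Denominator = 1.6 × 1.007 × 97.42 × 0.9600 = 150.7
D / 150.7 = 122000 / 150.7 = 809.6
d = 809.6^(1/0.82) = 809.6^1.2195 = 3521 m

d ≈ 3.52 km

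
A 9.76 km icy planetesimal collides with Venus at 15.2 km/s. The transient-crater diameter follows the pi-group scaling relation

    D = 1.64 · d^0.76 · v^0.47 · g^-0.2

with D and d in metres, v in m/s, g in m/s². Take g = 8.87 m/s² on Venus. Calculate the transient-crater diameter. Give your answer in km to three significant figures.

In SI units: d = 9760 m, v = 15200 m/s.
d^0.76 = 9760^0.76 = 1076
v^0.47 = 15200^0.47 = 92.36
g^-0.2 = 8.87^-0.2 = 0.6463
D = 1.64 × 1076 × 92.36 × 0.6463 = 1.053 × 10^5 m
   = 105.3 km

D ≈ 105 km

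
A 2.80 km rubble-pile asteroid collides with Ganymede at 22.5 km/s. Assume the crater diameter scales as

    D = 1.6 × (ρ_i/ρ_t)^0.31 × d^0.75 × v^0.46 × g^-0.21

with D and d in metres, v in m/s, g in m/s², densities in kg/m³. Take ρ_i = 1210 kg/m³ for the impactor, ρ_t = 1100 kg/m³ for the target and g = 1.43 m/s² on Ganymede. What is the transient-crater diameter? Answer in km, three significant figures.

D ≈ 59.1 km

In SI units: d = 2800 m, v = 22500 m/s.
(ρ_i/ρ_t)^0.31 = (1210/1100)^0.31 = 1.030
d^0.75 = 2800^0.75 = 384.9
v^0.46 = 22500^0.46 = 100.5
g^-0.21 = 1.43^-0.21 = 0.9276
D = 1.6 × 1.030 × 384.9 × 100.5 × 0.9276 = 59133 m
   = 59.13 km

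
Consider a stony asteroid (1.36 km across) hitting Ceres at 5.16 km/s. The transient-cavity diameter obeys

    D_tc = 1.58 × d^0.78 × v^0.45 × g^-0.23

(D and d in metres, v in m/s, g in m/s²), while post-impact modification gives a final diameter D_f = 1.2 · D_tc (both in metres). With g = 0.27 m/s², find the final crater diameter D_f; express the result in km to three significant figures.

D_f ≈ 33.4 km

In SI: d = 1360 m, v = 5160 m/s.
d^0.78 = 1360^0.78 = 278.1
v^0.45 = 5160^0.45 = 46.85
g^-0.23 = 0.27^-0.23 = 1.351
D_tc = 1.58 × 278.1 × 46.85 × 1.351 = 27810 m
D_f = 1.2 × 27810 = 33372 m
     = 33.37 km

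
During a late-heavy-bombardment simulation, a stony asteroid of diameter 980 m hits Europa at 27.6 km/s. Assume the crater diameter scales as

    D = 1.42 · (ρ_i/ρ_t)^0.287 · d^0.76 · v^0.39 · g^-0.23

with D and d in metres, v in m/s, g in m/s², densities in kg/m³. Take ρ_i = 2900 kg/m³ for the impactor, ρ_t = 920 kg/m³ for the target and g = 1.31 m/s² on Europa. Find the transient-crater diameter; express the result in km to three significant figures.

In SI units: v = 27600 m/s.
(ρ_i/ρ_t)^0.287 = (2900/920)^0.287 = 1.390
d^0.76 = 980^0.76 = 187.6
v^0.39 = 27600^0.39 = 53.95
g^-0.23 = 1.31^-0.23 = 0.9398
D = 1.42 × 1.390 × 187.6 × 53.95 × 0.9398 = 18774 m
   = 18.77 km

D ≈ 18.8 km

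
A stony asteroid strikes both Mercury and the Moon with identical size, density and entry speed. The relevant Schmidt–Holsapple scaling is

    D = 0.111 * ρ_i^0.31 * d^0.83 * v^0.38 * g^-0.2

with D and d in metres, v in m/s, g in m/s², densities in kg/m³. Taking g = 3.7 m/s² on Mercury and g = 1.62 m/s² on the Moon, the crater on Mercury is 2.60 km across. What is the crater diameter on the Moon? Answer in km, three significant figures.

D ≈ 3.07 km

All impactor-dependent factors cancel in the ratio, leaving D_Moon/D_Mercury = (g_Moon/g_Mercury)^-0.2.
(1.62/3.7)^-0.2 = 0.4378^-0.2 = 1.180
D_Moon = 1.180 × 2.60 km = 3.07 km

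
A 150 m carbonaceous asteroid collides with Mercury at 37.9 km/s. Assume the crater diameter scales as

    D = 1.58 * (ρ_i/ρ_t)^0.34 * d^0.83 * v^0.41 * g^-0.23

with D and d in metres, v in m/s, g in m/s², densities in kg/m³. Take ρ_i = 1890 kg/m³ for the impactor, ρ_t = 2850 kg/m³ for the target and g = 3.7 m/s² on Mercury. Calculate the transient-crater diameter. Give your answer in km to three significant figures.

D ≈ 4.91 km

In SI units: v = 37900 m/s.
(ρ_i/ρ_t)^0.34 = (1890/2850)^0.34 = 0.8697
d^0.83 = 150^0.83 = 64.00
v^0.41 = 37900^0.41 = 75.38
g^-0.23 = 3.7^-0.23 = 0.7401
D = 1.58 × 0.8697 × 64.00 × 75.38 × 0.7401 = 4906 m
   = 4.906 km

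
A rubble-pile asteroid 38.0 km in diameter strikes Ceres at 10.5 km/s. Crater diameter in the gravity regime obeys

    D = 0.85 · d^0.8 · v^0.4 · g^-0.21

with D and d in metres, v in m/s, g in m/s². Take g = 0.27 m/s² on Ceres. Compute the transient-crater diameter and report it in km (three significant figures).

D ≈ 209 km

In SI units: d = 38000 m, v = 10500 m/s.
d^0.8 = 38000^0.8 = 4611
v^0.4 = 10500^0.4 = 40.60
g^-0.21 = 0.27^-0.21 = 1.316
D = 0.85 × 4611 × 40.60 × 1.316 = 2.094 × 10^5 m
   = 209.4 km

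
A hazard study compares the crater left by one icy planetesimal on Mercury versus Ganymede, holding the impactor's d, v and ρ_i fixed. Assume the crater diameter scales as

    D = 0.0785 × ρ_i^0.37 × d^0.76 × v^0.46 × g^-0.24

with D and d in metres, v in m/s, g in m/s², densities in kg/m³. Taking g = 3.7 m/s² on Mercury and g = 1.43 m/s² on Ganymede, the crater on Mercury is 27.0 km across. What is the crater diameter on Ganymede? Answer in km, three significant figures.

All impactor-dependent factors cancel in the ratio, leaving D_Ganymede/D_Mercury = (g_Ganymede/g_Mercury)^-0.24.
(1.43/3.7)^-0.24 = 0.3865^-0.24 = 1.256
D_Ganymede = 1.256 × 27.0 km = 33.9 km

D ≈ 33.9 km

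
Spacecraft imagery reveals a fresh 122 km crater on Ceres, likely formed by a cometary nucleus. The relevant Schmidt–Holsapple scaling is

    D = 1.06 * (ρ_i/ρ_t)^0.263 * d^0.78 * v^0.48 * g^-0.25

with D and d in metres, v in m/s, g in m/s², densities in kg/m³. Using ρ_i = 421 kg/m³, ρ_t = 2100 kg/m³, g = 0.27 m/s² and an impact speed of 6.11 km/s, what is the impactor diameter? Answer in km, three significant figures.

Rearranging for d: d = [D / (1.06 · (421/2100)^0.263 · 6110^0.48 · 0.27^-0.25)]^(1/0.78).
D = 122000 m.
(421/2100)^0.263 = 0.6553
6110^0.48 = 65.66
0.27^-0.25 = 1.387
Denominator = 1.06 × 0.6553 × 65.66 × 1.387 = 63.26
D / 63.26 = 122000 / 63.26 = 1929
d = 1929^(1/0.78) = 1929^1.2821 = 16298 m

d ≈ 16.3 km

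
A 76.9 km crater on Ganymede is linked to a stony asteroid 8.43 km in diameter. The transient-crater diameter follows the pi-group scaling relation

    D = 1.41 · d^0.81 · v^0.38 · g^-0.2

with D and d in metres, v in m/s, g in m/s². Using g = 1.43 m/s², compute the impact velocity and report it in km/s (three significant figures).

Rearranging for v: v = [D / (1.41 · 8430^0.81 · 1.43^-0.2)]^(1/0.38).
D = 76900 m.
8430^0.81 = 1513
1.43^-0.2 = 0.9310
Denominator = 1.41 × 1513 × 0.9310 = 1986
D / 1986 = 76900 / 1986 = 38.72
v = 38.72^(1/0.38) = 38.72^2.6316 = 15094 m/s

v ≈ 15.1 km/s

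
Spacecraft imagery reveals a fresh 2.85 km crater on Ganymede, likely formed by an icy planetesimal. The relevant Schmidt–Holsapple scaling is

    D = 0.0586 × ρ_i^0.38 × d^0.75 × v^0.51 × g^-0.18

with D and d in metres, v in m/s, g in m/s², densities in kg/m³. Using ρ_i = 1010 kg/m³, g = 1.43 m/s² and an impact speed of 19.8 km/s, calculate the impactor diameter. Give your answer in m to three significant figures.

Rearranging for d: d = [D / (0.0586 · 1010^0.38 · 19800^0.51 · 1.43^-0.18)]^(1/0.75).
D = 2850 m.
1010^0.38 = 13.86
19800^0.51 = 155.3
1.43^-0.18 = 0.9376
Denominator = 0.0586 × 13.86 × 155.3 × 0.9376 = 118.3
D / 118.3 = 2850 / 118.3 = 24.09
d = 24.09^(1/0.75) = 24.09^1.3333 = 69.57 m

d ≈ 69.6 m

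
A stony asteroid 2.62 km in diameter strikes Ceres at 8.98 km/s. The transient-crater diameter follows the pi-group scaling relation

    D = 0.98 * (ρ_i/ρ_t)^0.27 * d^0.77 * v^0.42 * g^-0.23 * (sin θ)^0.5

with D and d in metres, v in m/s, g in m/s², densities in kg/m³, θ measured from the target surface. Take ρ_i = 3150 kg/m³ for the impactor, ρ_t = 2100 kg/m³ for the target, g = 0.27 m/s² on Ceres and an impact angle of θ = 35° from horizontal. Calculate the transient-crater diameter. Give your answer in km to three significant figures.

In SI units: d = 2620 m, v = 8980 m/s.
(ρ_i/ρ_t)^0.27 = (3150/2100)^0.27 = 1.116
d^0.77 = 2620^0.77 = 428.6
v^0.42 = 8980^0.42 = 45.75
g^-0.23 = 0.27^-0.23 = 1.351
(sin 35°)^0.5 = 0.5736^0.5 = 0.7574
D = 0.98 × 1.116 × 428.6 × 45.75 × 1.351 × 0.7574 = 21944 m
   = 21.94 km

D ≈ 21.9 km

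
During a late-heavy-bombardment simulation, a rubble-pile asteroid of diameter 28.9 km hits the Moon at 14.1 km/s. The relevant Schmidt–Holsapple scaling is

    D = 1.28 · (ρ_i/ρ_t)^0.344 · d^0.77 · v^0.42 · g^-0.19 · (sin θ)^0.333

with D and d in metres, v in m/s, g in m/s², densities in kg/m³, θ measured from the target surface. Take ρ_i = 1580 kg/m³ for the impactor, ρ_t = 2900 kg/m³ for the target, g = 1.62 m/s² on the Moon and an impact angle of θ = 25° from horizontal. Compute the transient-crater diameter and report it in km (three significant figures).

D ≈ 107 km

In SI units: d = 28900 m, v = 14100 m/s.
(ρ_i/ρ_t)^0.344 = (1580/2900)^0.344 = 0.8115
d^0.77 = 28900^0.77 = 2722
v^0.42 = 14100^0.42 = 55.29
g^-0.19 = 1.62^-0.19 = 0.9124
(sin 25°)^0.333 = 0.4226^0.333 = 0.7506
D = 1.28 × 0.8115 × 2722 × 55.29 × 0.9124 × 0.7506 = 1.071 × 10^5 m
   = 107.1 km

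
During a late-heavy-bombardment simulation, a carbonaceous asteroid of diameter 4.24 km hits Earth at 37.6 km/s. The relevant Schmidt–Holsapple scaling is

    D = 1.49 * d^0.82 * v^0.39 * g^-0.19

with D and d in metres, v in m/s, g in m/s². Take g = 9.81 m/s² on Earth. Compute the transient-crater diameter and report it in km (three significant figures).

In SI units: d = 4240 m, v = 37600 m/s.
d^0.82 = 4240^0.82 = 942.8
v^0.39 = 37600^0.39 = 60.86
g^-0.19 = 9.81^-0.19 = 0.6480
D = 1.49 × 942.8 × 60.86 × 0.6480 = 55400 m
   = 55.40 km

D ≈ 55.4 km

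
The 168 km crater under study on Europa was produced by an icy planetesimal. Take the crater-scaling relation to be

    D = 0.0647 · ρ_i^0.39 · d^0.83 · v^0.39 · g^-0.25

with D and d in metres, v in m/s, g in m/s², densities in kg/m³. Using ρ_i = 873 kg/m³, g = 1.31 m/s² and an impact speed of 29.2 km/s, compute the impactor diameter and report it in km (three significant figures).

Rearranging for d: d = [D / (0.0647 · 873^0.39 · 29200^0.39 · 1.31^-0.25)]^(1/0.83).
D = 168000 m.
873^0.39 = 14.03
29200^0.39 = 55.14
1.31^-0.25 = 0.9347
Denominator = 0.0647 × 14.03 × 55.14 × 0.9347 = 46.78
D / 46.78 = 168000 / 46.78 = 3591
d = 3591^(1/0.83) = 3591^1.2048 = 19201 m

d ≈ 19.2 km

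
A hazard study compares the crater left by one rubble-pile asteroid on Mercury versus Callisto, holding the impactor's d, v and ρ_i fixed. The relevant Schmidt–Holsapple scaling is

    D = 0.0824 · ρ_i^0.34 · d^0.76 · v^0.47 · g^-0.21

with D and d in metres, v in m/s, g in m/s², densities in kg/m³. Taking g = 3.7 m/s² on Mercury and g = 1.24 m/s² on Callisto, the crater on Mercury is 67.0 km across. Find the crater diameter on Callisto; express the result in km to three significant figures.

All impactor-dependent factors cancel in the ratio, leaving D_Callisto/D_Mercury = (g_Callisto/g_Mercury)^-0.21.
(1.24/3.7)^-0.21 = 0.3351^-0.21 = 1.258
D_Callisto = 1.258 × 67.0 km = 84.3 km

D ≈ 84.3 km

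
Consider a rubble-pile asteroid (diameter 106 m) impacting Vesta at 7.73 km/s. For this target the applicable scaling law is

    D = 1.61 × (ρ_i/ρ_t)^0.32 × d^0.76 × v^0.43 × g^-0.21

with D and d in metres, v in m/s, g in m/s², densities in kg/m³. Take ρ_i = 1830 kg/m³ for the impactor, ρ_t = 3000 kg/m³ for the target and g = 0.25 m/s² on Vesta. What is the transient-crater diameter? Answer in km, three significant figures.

D ≈ 2.99 km

In SI units: v = 7730 m/s.
(ρ_i/ρ_t)^0.32 = (1830/3000)^0.32 = 0.8537
d^0.76 = 106^0.76 = 34.61
v^0.43 = 7730^0.43 = 46.98
g^-0.21 = 0.25^-0.21 = 1.338
D = 1.61 × 0.8537 × 34.61 × 46.98 × 1.338 = 2990 m
   = 2.990 km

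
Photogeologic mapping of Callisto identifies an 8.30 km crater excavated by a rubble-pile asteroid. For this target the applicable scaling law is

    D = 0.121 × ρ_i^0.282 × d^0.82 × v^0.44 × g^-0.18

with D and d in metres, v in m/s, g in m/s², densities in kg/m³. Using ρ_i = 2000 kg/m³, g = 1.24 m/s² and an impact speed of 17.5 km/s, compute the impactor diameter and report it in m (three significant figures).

d ≈ 321 m

Rearranging for d: d = [D / (0.121 · 2000^0.282 · 17500^0.44 · 1.24^-0.18)]^(1/0.82).
D = 8300 m.
2000^0.282 = 8.529
17500^0.44 = 73.61
1.24^-0.18 = 0.9620
Denominator = 0.121 × 8.529 × 73.61 × 0.9620 = 73.08
D / 73.08 = 8300 / 73.08 = 113.6
d = 113.6^(1/0.82) = 113.6^1.2195 = 321.0 m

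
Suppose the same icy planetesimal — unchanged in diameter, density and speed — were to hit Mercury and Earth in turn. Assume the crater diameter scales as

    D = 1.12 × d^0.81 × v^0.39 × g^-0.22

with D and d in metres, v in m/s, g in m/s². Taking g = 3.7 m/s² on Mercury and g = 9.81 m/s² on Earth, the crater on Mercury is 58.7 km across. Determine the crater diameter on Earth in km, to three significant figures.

D ≈ 47.4 km

All impactor-dependent factors cancel in the ratio, leaving D_Earth/D_Mercury = (g_Earth/g_Mercury)^-0.22.
(9.81/3.7)^-0.22 = 2.651^-0.22 = 0.8070
D_Earth = 0.8070 × 58.7 km = 47.4 km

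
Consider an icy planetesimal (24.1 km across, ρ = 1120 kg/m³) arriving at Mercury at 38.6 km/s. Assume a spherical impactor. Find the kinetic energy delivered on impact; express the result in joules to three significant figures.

d = 24100 m; v = 38600 m/s.
Mass m = (π/6) ρ d³ = (π/6) × 1120 × (24100)³ = 8.209 × 10^15 kg
E = ½ m v² = 0.5 × 8.209 × 10^15 × (38600)² = 6.116 × 10^24 J

E ≈ 6.12 × 10^24 J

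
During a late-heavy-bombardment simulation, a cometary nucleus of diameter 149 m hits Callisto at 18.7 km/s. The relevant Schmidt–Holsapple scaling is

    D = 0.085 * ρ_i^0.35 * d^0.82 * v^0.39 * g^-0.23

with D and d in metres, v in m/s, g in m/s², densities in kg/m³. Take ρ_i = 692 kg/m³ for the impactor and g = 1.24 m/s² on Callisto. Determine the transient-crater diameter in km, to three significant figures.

In SI units: v = 18700 m/s.
ρ_i^0.35 = 692^0.35 = 9.864
d^0.82 = 149^0.82 = 60.54
v^0.39 = 18700^0.39 = 46.35
g^-0.23 = 1.24^-0.23 = 0.9517
D = 0.085 × 9.864 × 60.54 × 46.35 × 0.9517 = 2239 m
   = 2.239 km

D ≈ 2.24 km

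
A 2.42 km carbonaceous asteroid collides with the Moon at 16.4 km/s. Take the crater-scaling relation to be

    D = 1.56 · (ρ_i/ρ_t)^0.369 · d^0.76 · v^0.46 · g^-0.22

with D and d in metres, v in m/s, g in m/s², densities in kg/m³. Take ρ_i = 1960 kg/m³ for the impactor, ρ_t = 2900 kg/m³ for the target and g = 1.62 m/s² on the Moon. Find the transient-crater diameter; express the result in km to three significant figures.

In SI units: d = 2420 m, v = 16400 m/s.
(ρ_i/ρ_t)^0.369 = (1960/2900)^0.369 = 0.8654
d^0.76 = 2420^0.76 = 373.0
v^0.46 = 16400^0.46 = 86.86
g^-0.22 = 1.62^-0.22 = 0.8993
D = 1.56 × 0.8654 × 373.0 × 86.86 × 0.8993 = 39335 m
   = 39.33 km

D ≈ 39.3 km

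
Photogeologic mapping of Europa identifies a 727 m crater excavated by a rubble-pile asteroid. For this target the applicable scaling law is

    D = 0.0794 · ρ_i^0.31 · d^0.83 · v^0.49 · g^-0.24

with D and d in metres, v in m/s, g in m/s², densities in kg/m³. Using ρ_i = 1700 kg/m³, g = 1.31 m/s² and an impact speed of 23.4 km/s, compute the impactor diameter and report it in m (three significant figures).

d ≈ 10.5 m

Rearranging for d: d = [D / (0.0794 · 1700^0.31 · 23400^0.49 · 1.31^-0.24)]^(1/0.83).
1700^0.31 = 10.03
23400^0.49 = 138.3
1.31^-0.24 = 0.9372
Denominator = 0.0794 × 10.03 × 138.3 × 0.9372 = 103.2
D / 103.2 = 727 / 103.2 = 7.045
d = 7.045^(1/0.83) = 7.045^1.2048 = 10.51 m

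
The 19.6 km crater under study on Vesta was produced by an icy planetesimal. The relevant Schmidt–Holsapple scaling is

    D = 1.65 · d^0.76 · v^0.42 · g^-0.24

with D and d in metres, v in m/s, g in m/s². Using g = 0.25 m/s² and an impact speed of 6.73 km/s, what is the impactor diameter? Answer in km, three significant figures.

d ≈ 1.14 km

Rearranging for d: d = [D / (1.65 · 6730^0.42 · 0.25^-0.24)]^(1/0.76).
D = 19600 m.
6730^0.42 = 40.53
0.25^-0.24 = 1.395
Denominator = 1.65 × 40.53 × 1.395 = 93.29
D / 93.29 = 19600 / 93.29 = 210.1
d = 210.1^(1/0.76) = 210.1^1.3158 = 1137 m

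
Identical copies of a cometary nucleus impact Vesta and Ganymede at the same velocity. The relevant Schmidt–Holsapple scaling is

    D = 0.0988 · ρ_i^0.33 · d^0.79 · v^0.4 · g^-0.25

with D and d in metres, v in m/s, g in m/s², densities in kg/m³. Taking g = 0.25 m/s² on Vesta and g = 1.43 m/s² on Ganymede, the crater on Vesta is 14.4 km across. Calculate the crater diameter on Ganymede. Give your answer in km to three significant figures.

D ≈ 9.31 km

All impactor-dependent factors cancel in the ratio, leaving D_Ganymede/D_Vesta = (g_Ganymede/g_Vesta)^-0.25.
(1.43/0.25)^-0.25 = 5.720^-0.25 = 0.6466
D_Ganymede = 0.6466 × 14.4 km = 9.31 km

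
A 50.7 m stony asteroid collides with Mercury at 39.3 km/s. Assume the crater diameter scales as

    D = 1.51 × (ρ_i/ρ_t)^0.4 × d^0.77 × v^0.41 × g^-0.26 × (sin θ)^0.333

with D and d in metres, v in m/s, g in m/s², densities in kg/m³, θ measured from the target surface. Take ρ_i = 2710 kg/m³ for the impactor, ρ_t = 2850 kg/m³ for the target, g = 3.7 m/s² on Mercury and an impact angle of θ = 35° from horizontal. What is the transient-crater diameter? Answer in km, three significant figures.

D ≈ 1.38 km

In SI units: v = 39300 m/s.
(ρ_i/ρ_t)^0.4 = (2710/2850)^0.4 = 0.9801
d^0.77 = 50.7^0.77 = 20.55
v^0.41 = 39300^0.41 = 76.51
g^-0.26 = 3.7^-0.26 = 0.7117
(sin 35°)^0.333 = 0.5736^0.333 = 0.8310
D = 1.51 × 0.9801 × 20.55 × 76.51 × 0.7117 × 0.8310 = 1376 m
   = 1.376 km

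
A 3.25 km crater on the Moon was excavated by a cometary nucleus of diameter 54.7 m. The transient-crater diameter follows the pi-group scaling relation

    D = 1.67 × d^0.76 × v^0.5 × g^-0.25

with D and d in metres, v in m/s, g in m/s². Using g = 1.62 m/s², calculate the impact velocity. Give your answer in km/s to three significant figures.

Rearranging for v: v = [D / (1.67 · 54.7^0.76 · 1.62^-0.25)]^(1/0.5).
D = 3250 m.
54.7^0.76 = 20.93
1.62^-0.25 = 0.8864
Denominator = 1.67 × 20.93 × 0.8864 = 30.98
D / 30.98 = 3250 / 30.98 = 104.9
v = 104.9^(1/0.5) = 104.9^2 = 11004 m/s

v ≈ 11.0 km/s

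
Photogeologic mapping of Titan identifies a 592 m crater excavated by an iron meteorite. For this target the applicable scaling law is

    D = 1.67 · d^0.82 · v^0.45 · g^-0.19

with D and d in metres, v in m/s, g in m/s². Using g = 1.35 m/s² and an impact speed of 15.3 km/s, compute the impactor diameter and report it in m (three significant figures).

Rearranging for d: d = [D / (1.67 · 15300^0.45 · 1.35^-0.19)]^(1/0.82).
15300^0.45 = 76.40
1.35^-0.19 = 0.9446
Denominator = 1.67 × 76.40 × 0.9446 = 120.5
D / 120.5 = 592 / 120.5 = 4.913
d = 4.913^(1/0.82) = 4.913^1.2195 = 6.968 m

d ≈ 6.97 m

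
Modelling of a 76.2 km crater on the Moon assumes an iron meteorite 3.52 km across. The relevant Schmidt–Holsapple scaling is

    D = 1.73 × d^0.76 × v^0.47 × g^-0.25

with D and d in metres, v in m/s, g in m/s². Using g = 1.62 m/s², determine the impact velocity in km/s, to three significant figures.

v ≈ 18.1 km/s

Rearranging for v: v = [D / (1.73 · 3520^0.76 · 1.62^-0.25)]^(1/0.47).
D = 76200 m.
3520^0.76 = 495.9
1.62^-0.25 = 0.8864
Denominator = 1.73 × 495.9 × 0.8864 = 760.4
D / 760.4 = 76200 / 760.4 = 100.2
v = 100.2^(1/0.47) = 100.2^2.1277 = 18082 m/s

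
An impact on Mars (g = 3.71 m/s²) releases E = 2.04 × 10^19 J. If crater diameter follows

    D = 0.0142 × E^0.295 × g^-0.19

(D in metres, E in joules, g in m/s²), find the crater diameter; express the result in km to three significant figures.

D ≈ 5.50 km

E^0.295 = (2.04 × 10^19)^0.295 = 4.970 × 10^5
g^-0.19 = 3.71^-0.19 = 0.7795
D = 0.0142 × 4.970 × 10^5 × 0.7795 = 5501 m
   = 5.501 km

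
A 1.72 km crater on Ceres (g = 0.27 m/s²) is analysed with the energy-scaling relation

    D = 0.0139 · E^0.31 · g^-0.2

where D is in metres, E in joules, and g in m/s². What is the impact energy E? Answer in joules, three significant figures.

E ≈ 1.15 × 10^16 J

Rearranging: E = [D / (0.0139 · g^-0.2)]^(1/0.31).
D = 1720 m.
g^-0.2 = 0.27^-0.2 = 1.299
D / (0.0139 × 1.299) = 1720 / (0.01806) = 9.524 × 10^4
E = (9.524 × 10^4)^3.2258 = 1.150 × 10^16 J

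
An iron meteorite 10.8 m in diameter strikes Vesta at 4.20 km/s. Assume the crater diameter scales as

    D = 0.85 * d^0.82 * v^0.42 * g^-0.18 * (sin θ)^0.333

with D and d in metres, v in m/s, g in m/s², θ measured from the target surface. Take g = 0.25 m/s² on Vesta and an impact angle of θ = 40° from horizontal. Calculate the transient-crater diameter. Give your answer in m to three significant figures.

In SI units: v = 4200 m/s.
d^0.82 = 10.8^0.82 = 7.037
v^0.42 = 4200^0.42 = 33.25
g^-0.18 = 0.25^-0.18 = 1.283
(sin 40°)^0.333 = 0.6428^0.333 = 0.8632
D = 0.85 × 7.037 × 33.25 × 1.283 × 0.8632 = 220.3 m

D ≈ 220 m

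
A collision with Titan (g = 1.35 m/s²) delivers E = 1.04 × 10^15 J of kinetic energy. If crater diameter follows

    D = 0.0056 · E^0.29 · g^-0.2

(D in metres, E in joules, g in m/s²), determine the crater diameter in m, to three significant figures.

E^0.29 = (1.04 × 10^15)^0.29 = 2.264 × 10^4
g^-0.2 = 1.35^-0.2 = 0.9417
D = 0.0056 × 2.264 × 10^4 × 0.9417 = 119.4 m

D ≈ 119 m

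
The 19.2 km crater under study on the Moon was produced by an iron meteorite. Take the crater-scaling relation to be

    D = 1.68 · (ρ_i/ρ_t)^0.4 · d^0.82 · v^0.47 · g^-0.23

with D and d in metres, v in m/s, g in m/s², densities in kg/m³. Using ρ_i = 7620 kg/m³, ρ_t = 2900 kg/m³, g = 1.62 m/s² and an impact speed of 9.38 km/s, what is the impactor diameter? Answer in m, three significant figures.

d ≈ 336 m

Rearranging for d: d = [D / (1.68 · (7620/2900)^0.4 · 9380^0.47 · 1.62^-0.23)]^(1/0.82).
D = 19200 m.
(7620/2900)^0.4 = 1.472
9380^0.47 = 73.61
1.62^-0.23 = 0.8950
Denominator = 1.68 × 1.472 × 73.61 × 0.8950 = 162.9
D / 162.9 = 19200 / 162.9 = 117.9
d = 117.9^(1/0.82) = 117.9^1.2195 = 335.9 m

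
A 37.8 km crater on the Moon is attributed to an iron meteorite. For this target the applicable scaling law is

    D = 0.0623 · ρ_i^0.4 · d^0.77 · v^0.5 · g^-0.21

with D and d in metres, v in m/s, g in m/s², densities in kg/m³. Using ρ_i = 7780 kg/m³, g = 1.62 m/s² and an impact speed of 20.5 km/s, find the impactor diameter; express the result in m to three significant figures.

Rearranging for d: d = [D / (0.0623 · 7780^0.4 · 20500^0.5 · 1.62^-0.21)]^(1/0.77).
D = 37800 m.
7780^0.4 = 36.01
20500^0.5 = 143.2
1.62^-0.21 = 0.9037
Denominator = 0.0623 × 36.01 × 143.2 × 0.9037 = 290.3
D / 290.3 = 37800 / 290.3 = 130.2
d = 130.2^(1/0.77) = 130.2^1.2987 = 557.5 m

d ≈ 558 m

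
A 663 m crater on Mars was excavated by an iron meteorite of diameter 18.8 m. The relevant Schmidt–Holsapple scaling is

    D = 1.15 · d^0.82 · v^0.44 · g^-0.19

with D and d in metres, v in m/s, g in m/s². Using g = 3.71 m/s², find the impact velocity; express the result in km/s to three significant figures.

v ≈ 14.0 km/s

Rearranging for v: v = [D / (1.15 · 18.8^0.82 · 3.71^-0.19)]^(1/0.44).
18.8^0.82 = 11.09
3.71^-0.19 = 0.7795
Denominator = 1.15 × 11.09 × 0.7795 = 9.941
D / 9.941 = 663 / 9.941 = 66.69
v = 66.69^(1/0.44) = 66.69^2.2727 = 13981 m/s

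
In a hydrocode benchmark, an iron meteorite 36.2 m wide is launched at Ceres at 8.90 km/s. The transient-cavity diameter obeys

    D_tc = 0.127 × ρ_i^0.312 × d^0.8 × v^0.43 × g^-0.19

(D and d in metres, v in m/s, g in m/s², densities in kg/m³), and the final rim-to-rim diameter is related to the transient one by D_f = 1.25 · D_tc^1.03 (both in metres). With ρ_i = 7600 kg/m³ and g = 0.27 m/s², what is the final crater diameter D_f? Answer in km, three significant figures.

v = 8900 m/s.
ρ_i^0.312 = 7600^0.312 = 16.25
d^0.8 = 36.2^0.8 = 17.66
v^0.43 = 8900^0.43 = 49.92
g^-0.19 = 0.27^-0.19 = 1.282
D_tc = 0.127 × 16.25 × 17.66 × 49.92 × 1.282 = 2332 m
D_f = 1.25 × (2332)^1.03 = 3678 m
     = 3.678 km

D_f ≈ 3.68 km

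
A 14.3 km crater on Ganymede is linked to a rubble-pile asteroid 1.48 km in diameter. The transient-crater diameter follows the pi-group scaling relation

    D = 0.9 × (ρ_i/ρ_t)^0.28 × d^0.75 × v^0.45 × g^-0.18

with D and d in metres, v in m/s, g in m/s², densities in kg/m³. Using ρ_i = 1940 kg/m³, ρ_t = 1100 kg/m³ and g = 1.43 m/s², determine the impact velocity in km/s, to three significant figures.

Rearranging for v: v = [D / (0.9 · (1940/1100)^0.28 · 1480^0.75 · 1.43^-0.18)]^(1/0.45).
D = 14300 m.
(1940/1100)^0.28 = 1.172
1480^0.75 = 238.6
1.43^-0.18 = 0.9376
Denominator = 0.9 × 1.172 × 238.6 × 0.9376 = 236.0
D / 236.0 = 14300 / 236.0 = 60.59
v = 60.59^(1/0.45) = 60.59^2.2222 = 9138 m/s

v ≈ 9.14 km/s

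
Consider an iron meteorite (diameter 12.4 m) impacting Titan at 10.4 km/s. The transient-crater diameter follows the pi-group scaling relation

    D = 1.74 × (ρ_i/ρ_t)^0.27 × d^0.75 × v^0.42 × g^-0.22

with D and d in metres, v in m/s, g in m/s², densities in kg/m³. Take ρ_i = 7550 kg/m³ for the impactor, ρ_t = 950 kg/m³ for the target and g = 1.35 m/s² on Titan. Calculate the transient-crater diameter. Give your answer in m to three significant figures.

In SI units: v = 10400 m/s.
(ρ_i/ρ_t)^0.27 = (7550/950)^0.27 = 1.750
d^0.75 = 12.4^0.75 = 6.608
v^0.42 = 10400^0.42 = 48.66
g^-0.22 = 1.35^-0.22 = 0.9361
D = 1.74 × 1.750 × 6.608 × 48.66 × 0.9361 = 916.5 m

D ≈ 917 m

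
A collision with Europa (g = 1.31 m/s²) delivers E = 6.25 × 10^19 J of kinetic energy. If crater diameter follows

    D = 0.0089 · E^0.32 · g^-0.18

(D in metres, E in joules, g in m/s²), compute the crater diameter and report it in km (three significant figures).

D ≈ 18.3 km

E^0.32 = (6.25 × 10^19)^0.32 = 2.161 × 10^6
g^-0.18 = 1.31^-0.18 = 0.9526
D = 0.0089 × 2.161 × 10^6 × 0.9526 = 18321 m
   = 18.32 km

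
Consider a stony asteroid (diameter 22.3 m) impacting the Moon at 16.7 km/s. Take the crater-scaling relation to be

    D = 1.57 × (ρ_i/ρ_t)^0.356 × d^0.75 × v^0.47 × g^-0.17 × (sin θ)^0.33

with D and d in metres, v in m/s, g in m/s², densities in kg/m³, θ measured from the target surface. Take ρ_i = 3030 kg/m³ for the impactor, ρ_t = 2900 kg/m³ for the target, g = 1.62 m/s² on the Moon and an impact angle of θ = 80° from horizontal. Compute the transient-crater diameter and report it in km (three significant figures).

In SI units: v = 16700 m/s.
(ρ_i/ρ_t)^0.356 = (3030/2900)^0.356 = 1.016
d^0.75 = 22.3^0.75 = 10.26
v^0.47 = 16700^0.47 = 96.53
g^-0.17 = 1.62^-0.17 = 0.9213
(sin 80°)^0.33 = 0.9848^0.33 = 0.9950
D = 1.57 × 1.016 × 10.26 × 96.53 × 0.9213 × 0.9950 = 1448 m
   = 1.448 km

D ≈ 1.45 km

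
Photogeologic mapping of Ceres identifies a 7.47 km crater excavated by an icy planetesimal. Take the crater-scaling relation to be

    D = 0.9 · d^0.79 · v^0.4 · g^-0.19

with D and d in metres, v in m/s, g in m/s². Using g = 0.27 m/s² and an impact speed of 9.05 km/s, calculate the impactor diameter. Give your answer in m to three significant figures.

d ≈ 662 m

Rearranging for d: d = [D / (0.9 · 9050^0.4 · 0.27^-0.19)]^(1/0.79).
D = 7470 m.
9050^0.4 = 38.25
0.27^-0.19 = 1.282
Denominator = 0.9 × 38.25 × 1.282 = 44.13
D / 44.13 = 7470 / 44.13 = 169.3
d = 169.3^(1/0.79) = 169.3^1.2658 = 662.3 m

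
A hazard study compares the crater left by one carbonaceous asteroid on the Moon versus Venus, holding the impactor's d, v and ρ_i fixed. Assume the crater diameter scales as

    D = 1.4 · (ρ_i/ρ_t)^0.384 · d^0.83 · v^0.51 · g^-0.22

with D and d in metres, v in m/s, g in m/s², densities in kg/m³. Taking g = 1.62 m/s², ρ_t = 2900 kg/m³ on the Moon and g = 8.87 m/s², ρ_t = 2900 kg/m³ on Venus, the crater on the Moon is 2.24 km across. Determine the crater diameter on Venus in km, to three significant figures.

D ≈ 1.54 km

The impactor-only factors (d, v, ρ_i) cancel in the ratio, leaving D_Venus/D_Moon = (g_Venus/g_Moon)^-0.22 · (ρ_t,Moon/ρ_t,Venus)^0.384.
(8.87/1.62)^-0.22 = 5.475^-0.22 = 0.6879
(2900/2900)^0.384 = 1.000^0.384 = 1.000
Ratio = 0.6879 × 1.000 = 0.6879
D_Venus = 0.6879 × 2.24 km = 1.54 km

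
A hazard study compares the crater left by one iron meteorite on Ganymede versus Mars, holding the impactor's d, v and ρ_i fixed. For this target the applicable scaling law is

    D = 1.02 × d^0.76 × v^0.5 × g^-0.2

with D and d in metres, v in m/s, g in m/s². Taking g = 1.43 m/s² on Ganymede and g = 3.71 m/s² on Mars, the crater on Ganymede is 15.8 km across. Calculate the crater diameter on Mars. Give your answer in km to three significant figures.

All impactor-dependent factors cancel in the ratio, leaving D_Mars/D_Ganymede = (g_Mars/g_Ganymede)^-0.2.
(3.71/1.43)^-0.2 = 2.594^-0.2 = 0.8264
D_Mars = 0.8264 × 15.8 km = 13.1 km

D ≈ 13.1 km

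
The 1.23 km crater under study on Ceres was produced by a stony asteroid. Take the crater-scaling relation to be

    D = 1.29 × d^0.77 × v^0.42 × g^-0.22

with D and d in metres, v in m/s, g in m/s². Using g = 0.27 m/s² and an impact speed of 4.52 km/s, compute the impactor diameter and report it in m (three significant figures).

Rearranging for d: d = [D / (1.29 · 4520^0.42 · 0.27^-0.22)]^(1/0.77).
D = 1230 m.
4520^0.42 = 34.29
0.27^-0.22 = 1.334
Denominator = 1.29 × 34.29 × 1.334 = 59.01
D / 59.01 = 1230 / 59.01 = 20.84
d = 20.84^(1/0.77) = 20.84^1.2987 = 51.62 m

d ≈ 51.6 m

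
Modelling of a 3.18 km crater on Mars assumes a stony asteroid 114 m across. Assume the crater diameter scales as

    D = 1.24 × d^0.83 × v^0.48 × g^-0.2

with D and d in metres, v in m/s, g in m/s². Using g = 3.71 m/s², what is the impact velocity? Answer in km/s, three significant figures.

v ≈ 6.06 km/s

Rearranging for v: v = [D / (1.24 · 114^0.83 · 3.71^-0.2)]^(1/0.48).
D = 3180 m.
114^0.83 = 50.96
3.71^-0.2 = 0.7694
Denominator = 1.24 × 50.96 × 0.7694 = 48.62
D / 48.62 = 3180 / 48.62 = 65.41
v = 65.41^(1/0.48) = 65.41^2.0833 = 6061 m/s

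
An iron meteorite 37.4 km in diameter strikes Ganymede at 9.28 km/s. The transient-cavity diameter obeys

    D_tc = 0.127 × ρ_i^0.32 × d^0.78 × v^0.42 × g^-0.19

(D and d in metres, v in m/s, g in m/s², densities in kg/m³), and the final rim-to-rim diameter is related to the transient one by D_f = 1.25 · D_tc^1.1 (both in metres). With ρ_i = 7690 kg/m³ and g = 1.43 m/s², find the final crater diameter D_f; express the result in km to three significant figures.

In SI: d = 37400 m, v = 9280 m/s.
ρ_i^0.32 = 7690^0.32 = 17.52
d^0.78 = 37400^0.78 = 3688
v^0.42 = 9280^0.42 = 46.38
g^-0.19 = 1.43^-0.19 = 0.9343
D_tc = 0.127 × 17.52 × 3688 × 46.38 × 0.9343 = 3.556 × 10^5 m
D_f = 1.25 × (3.556 × 10^5)^1.1 = 1.596 × 10^6 m
     = 1596 km

D_f ≈ 1600 km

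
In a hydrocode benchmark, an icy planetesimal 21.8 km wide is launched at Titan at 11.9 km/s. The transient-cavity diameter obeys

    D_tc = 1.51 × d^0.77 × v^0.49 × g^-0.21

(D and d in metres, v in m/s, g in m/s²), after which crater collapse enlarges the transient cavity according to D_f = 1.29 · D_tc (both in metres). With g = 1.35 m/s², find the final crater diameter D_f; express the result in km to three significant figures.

In SI: d = 21800 m, v = 11900 m/s.
d^0.77 = 21800^0.77 = 2191
v^0.49 = 11900^0.49 = 99.32
g^-0.21 = 1.35^-0.21 = 0.9389
D_tc = 1.51 × 2191 × 99.32 × 0.9389 = 3.085 × 10^5 m
D_f = 1.29 × 3.085 × 10^5 = 3.980 × 10^5 m
     = 398.0 km

D_f ≈ 398 km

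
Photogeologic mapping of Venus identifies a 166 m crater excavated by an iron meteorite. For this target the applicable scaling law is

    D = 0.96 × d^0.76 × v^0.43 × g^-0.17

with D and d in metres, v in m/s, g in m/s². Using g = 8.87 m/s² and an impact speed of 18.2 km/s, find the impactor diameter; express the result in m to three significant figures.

Rearranging for d: d = [D / (0.96 · 18200^0.43 · 8.87^-0.17)]^(1/0.76).
18200^0.43 = 67.89
8.87^-0.17 = 0.6900
Denominator = 0.96 × 67.89 × 0.6900 = 44.97
D / 44.97 = 166 / 44.97 = 3.691
d = 3.691^(1/0.76) = 3.691^1.3158 = 5.575 m

d ≈ 5.58 m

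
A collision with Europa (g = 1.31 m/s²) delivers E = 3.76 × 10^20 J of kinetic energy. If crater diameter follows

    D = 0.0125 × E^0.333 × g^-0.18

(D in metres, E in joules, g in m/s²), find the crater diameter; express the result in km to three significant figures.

E^0.333 = (3.76 × 10^20)^0.333 = 7.105 × 10^6
g^-0.18 = 1.31^-0.18 = 0.9526
D = 0.0125 × 7.105 × 10^6 × 0.9526 = 84603 m
   = 84.60 km

D ≈ 84.6 km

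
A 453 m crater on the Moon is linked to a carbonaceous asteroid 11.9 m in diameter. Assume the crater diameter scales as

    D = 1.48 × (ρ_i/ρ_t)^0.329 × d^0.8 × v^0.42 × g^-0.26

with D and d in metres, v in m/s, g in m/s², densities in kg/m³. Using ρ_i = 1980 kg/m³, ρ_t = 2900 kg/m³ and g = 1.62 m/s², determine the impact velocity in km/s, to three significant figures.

v ≈ 13.5 km/s

Rearranging for v: v = [D / (1.48 · (1980/2900)^0.329 · 11.9^0.8 · 1.62^-0.26)]^(1/0.42).
(1980/2900)^0.329 = 0.8820
11.9^0.8 = 7.252
1.62^-0.26 = 0.8821
Denominator = 1.48 × 0.8820 × 7.252 × 0.8821 = 8.350
D / 8.350 = 453 / 8.350 = 54.25
v = 54.25^(1/0.42) = 54.25^2.381 = 13477 m/s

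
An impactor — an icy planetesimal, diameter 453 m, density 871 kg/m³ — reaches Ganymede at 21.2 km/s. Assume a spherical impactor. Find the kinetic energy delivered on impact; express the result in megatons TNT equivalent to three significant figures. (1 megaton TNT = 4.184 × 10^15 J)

E ≈ 2280 Mt TNT

v = 21200 m/s.
Mass m = (π/6) ρ d³ = (π/6) × 871 × (453)³ = 4.239 × 10^10 kg
E = ½ m v² = 0.5 × 4.239 × 10^10 × (21200)² = 9.526 × 10^18 J
   = 9.526 × 10^18 / 4.184×10^15 = 2277 Mt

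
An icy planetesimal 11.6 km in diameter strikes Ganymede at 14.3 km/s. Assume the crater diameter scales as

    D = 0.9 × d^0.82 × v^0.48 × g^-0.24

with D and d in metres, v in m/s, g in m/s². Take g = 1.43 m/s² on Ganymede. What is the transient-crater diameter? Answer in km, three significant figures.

In SI units: d = 11600 m, v = 14300 m/s.
d^0.82 = 11600^0.82 = 2152
v^0.48 = 14300^0.48 = 98.76
g^-0.24 = 1.43^-0.24 = 0.9177
D = 0.9 × 2152 × 98.76 × 0.9177 = 1.755 × 10^5 m
   = 175.5 km

D ≈ 176 km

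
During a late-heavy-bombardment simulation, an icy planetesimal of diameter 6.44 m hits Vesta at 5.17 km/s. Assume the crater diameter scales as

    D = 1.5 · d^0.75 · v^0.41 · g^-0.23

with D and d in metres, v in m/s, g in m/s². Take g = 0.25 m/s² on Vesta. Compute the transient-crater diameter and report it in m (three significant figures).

In SI units: v = 5170 m/s.
d^0.75 = 6.44^0.75 = 4.043
v^0.41 = 5170^0.41 = 33.31
g^-0.23 = 0.25^-0.23 = 1.376
D = 1.5 × 4.043 × 33.31 × 1.376 = 278.0 m

D ≈ 278 m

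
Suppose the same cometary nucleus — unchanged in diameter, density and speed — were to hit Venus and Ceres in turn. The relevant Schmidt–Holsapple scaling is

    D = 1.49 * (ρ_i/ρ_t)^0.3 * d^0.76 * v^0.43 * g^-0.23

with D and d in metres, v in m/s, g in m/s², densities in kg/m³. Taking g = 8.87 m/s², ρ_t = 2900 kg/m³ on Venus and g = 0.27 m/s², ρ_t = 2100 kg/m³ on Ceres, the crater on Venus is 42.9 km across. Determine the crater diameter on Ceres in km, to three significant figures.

D ≈ 106 km

The impactor-only factors (d, v, ρ_i) cancel in the ratio, leaving D_Ceres/D_Venus = (g_Ceres/g_Venus)^-0.23 · (ρ_t,Venus/ρ_t,Ceres)^0.3.
(0.27/8.87)^-0.23 = 0.03044^-0.23 = 2.233
(2900/2100)^0.3 = 1.381^0.3 = 1.102
Ratio = 2.233 × 1.102 = 2.461
D_Ceres = 2.461 × 42.9 km = 106 km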